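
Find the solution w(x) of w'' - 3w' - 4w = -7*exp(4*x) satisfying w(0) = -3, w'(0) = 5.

Characteristic equation r² - 3r - 4 = 0 factors as (r + 1)(r - 4) = 0, so r = -1, 4.
Hence w_h = C1*exp(-x) + C2*exp(4*x).
Since exp(4*x) solves the homogeneous equation (r = 4 is a root of multiplicity 1), multiply the trial by x. Try w_p = A*x*exp(4*x). Substituting into the equation and dividing by exp(4*x) gives A = -7/5, so w_p = -7*x*exp(4*x)/5.
General solution: w = C1*exp(-x) + C2*exp(4*x) - 7*x*exp(4*x)/5.
Apply the initial conditions: w(0) = C1 + C2 = -3 and w'(0) = -7/5 - C1 + 4*C2 = 5. Solving gives C1 = -92/25, C2 = 17/25.

w = -92*exp(-x)/25 + 17*exp(4*x)/25 - 7*x*exp(4*x)/5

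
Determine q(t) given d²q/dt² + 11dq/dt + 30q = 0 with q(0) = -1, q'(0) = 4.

q = -2*exp(-5*t) + exp(-6*t)

Characteristic equation r² + 11r + 30 = 0 factors as (r + 6)(r + 5) = 0, so r = -6, -5.
Hence q_h = C1*exp(-6*t) + C2*exp(-5*t).
Apply the initial conditions: q(0) = C1 + C2 = -1 and q'(0) = -6*C1 - 5*C2 = 4. Solving gives C1 = 1, C2 = -2.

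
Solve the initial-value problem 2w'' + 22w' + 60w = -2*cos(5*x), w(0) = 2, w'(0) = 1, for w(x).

Divide through by 2: w'' + 11w' + 30w = -cos(5*x).
Characteristic equation r² + 11r + 30 = 0 factors as (r + 6)(r + 5) = 0, so r = -6, -5.
Hence w_h = C1*exp(-6*x) + C2*exp(-5*x).
Try w_p = A*cos(5*x) + B*sin(5*x). Substituting and equating the coefficients of cos(5x) and sin(5x) gives A = -1/610, B = -11/610, so w_p = -11*sin(5*x)/610 - cos(5*x)/610.
General solution: w = -11*sin(5*x)/610 - cos(5*x)/610 + C1*exp(-6*x) + C2*exp(-5*x).
Apply the initial conditions: w(0) = -1/610 + C1 + C2 = 2 and w'(0) = -11/122 - 6*C1 - 5*C2 = 1. Solving gives C1 = -677/61, C2 = 131/10.

w = -677*exp(-6*x)/61 - 11*sin(5*x)/610 - cos(5*x)/610 + 131*exp(-5*x)/10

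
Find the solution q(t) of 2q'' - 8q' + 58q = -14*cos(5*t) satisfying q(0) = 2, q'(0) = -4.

Divide through by 2: q'' - 4q' + 29q = -7*cos(5*t).
Characteristic equation r² - 4r + 29 = 0 has discriminant (-4)² - 4·(29) = -100 < 0, so r = 2 ± 5i.
Hence q_h = C1*cos(5*t)*exp(2*t) + C2*exp(2*t)*sin(5*t).
Try q_p = A*cos(5*t) + B*sin(5*t). Substituting and equating the coefficients of cos(5t) and sin(5t) gives A = -7/104, B = 35/104, so q_p = -7*cos(5*t)/104 + 35*sin(5*t)/104.
General solution: q = -7*cos(5*t)/104 + 35*sin(5*t)/104 + C1*cos(5*t)*exp(2*t) + C2*exp(2*t)*sin(5*t).
Apply the initial conditions: q(0) = -7/104 + C1 = 2 and q'(0) = 175/104 + 2*C1 + 5*C2 = -4. Solving gives C1 = 215/104, C2 = -1021/520.

q = -7*cos(5*t)/104 + 35*sin(5*t)/104 - 1021*exp(2*t)*sin(5*t)/520 + 215*cos(5*t)*exp(2*t)/104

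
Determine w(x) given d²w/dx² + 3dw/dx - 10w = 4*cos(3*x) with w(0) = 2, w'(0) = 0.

w = -38*cos(3*x)/221 + 18*sin(3*x)/221 + 78*exp(-5*x)/119 + 138*exp(2*x)/91

Characteristic equation r² + 3r - 10 = 0 factors as (r - 2)(r + 5) = 0, so r = 2, -5.
Hence w_h = C1*exp(2*x) + C2*exp(-5*x).
Try w_p = A*cos(3*x) + B*sin(3*x). Substituting and equating the coefficients of cos(3x) and sin(3x) gives A = -38/221, B = 18/221, so w_p = -38*cos(3*x)/221 + 18*sin(3*x)/221.
General solution: w = -38*cos(3*x)/221 + 18*sin(3*x)/221 + C1*exp(2*x) + C2*exp(-5*x).
Apply the initial conditions: w(0) = -38/221 + C1 + C2 = 2 and w'(0) = 54/221 - 5*C2 + 2*C1 = 0. Solving gives C1 = 138/91, C2 = 78/119.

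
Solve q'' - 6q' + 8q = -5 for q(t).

q = -5/8 + C1*exp(2*t) + C2*exp(4*t)

Characteristic equation r² - 6r + 8 = 0 factors as (r - 2)(r - 4) = 0, so r = 2, 4.
Hence q_h = C1*exp(2*t) + C2*exp(4*t).
For the particular solution try q_p = A0. Substituting and matching coefficients of each power of t gives A0 = -5/8, so q_p = -5/8.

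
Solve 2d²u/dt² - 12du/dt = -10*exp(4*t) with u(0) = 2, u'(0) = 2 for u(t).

Divide through by 2: u'' - 6u' = -5*exp(4*t).
Characteristic equation r² - 6r = 0 factors as (r - 6)r = 0, so r = 6, 0.
Hence u_h = C1*exp(6*t) + C2.
Try u_p = A*exp(4*t). Substituting into the equation and dividing by exp(4*t) gives A = 5/8, so u_p = 5*exp(4*t)/8.
General solution: u = C2 + 5*exp(4*t)/8 + C1*exp(6*t).
Apply the initial conditions: u(0) = 5/8 + C1 + C2 = 2 and u'(0) = 5/2 + 6*C1 = 2. Solving gives C1 = -1/12, C2 = 35/24.

u = 35/24 - exp(6*t)/12 + 5*exp(4*t)/8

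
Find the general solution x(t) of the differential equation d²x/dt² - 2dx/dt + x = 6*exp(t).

Characteristic equation r² - 2r + 1 = 0 has discriminant (-2)² - 4·(1) = 0, so r = 1 is a repeated root.
Hence x_h = (C1 + C2*t)*exp(t).
Since exp(t) solves the homogeneous equation (r = 1 is a root of multiplicity 2), multiply the trial by t^2. Try x_p = A*t^2*exp(t). Substituting into the equation and dividing by exp(t) gives A = 3, so x_p = 3*t^2*exp(t).

x = C1*exp(t) + 3*t**2*exp(t) + C2*t*exp(t)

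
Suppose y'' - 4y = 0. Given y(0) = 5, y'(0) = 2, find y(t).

Characteristic equation r² - 4 = 0 factors as (r + 2)(r - 2) = 0, so r = -2, 2.
Hence y_h = C1*exp(-2*t) + C2*exp(2*t).
Apply the initial conditions: y(0) = C1 + C2 = 5 and y'(0) = -2*C1 + 2*C2 = 2. Solving gives C1 = 2, C2 = 3.

y = 2*exp(-2*t) + 3*exp(2*t)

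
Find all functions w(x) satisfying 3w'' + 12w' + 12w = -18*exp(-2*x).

Divide through by 3: w'' + 4w' + 4w = -6*exp(-2*x).
Characteristic equation r² + 4r + 4 = 0 has discriminant (4)² - 4·(4) = 0, so r = -2 is a repeated root.
Hence w_h = (C1 + C2*x)*exp(-2*x).
Since exp(-2*x) solves the homogeneous equation (r = -2 is a root of multiplicity 2), multiply the trial by x^2. Try w_p = A*x^2*exp(-2*x). Substituting into the equation and dividing by exp(-2*x) gives A = -3, so w_p = -3*x^2*exp(-2*x).

w = C1*exp(-2*x) - 3*x**2*exp(-2*x) + C2*x*exp(-2*x)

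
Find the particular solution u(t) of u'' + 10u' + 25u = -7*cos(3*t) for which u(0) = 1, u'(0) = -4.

u = -105*sin(3*t)/578 - 28*cos(3*t)/289 + 317*exp(-5*t)/289 + 69*t*exp(-5*t)/34

Characteristic equation r² + 10r + 25 = 0 has discriminant (10)² - 4·(25) = 0, so r = -5 is a repeated root.
Hence u_h = (C1 + C2*t)*exp(-5*t).
Try u_p = A*cos(3*t) + B*sin(3*t). Substituting and equating the coefficients of cos(3t) and sin(3t) gives A = -28/289, B = -105/578, so u_p = -105*sin(3*t)/578 - 28*cos(3*t)/289.
General solution: u = -105*sin(3*t)/578 - 28*cos(3*t)/289 + C1*exp(-5*t) + C2*t*exp(-5*t).
Apply the initial conditions: u(0) = -28/289 + C1 = 1 and u'(0) = -315/578 + C2 - 5*C1 = -4. Solving gives C1 = 317/289, C2 = 69/34.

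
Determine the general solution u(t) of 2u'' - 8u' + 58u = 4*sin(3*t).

Divide through by 2: u'' - 4u' + 29u = 2*sin(3*t).
Characteristic equation r² - 4r + 29 = 0 has discriminant (-4)² - 4·(29) = -100 < 0, so r = 2 ± 5i.
Hence u_h = C1*cos(5*t)*exp(2*t) + C2*exp(2*t)*sin(5*t).
Try u_p = A*cos(3*t) + B*sin(3*t). Substituting and equating the coefficients of cos(3t) and sin(3t) gives A = 3/68, B = 5/68, so u_p = 3*cos(3*t)/68 + 5*sin(3*t)/68.

u = 3*cos(3*t)/68 + 5*sin(3*t)/68 + C1*cos(5*t)*exp(2*t) + C2*exp(2*t)*sin(5*t)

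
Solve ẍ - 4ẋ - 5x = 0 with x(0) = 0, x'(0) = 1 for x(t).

x = -exp(-t)/6 + exp(5*t)/6

Characteristic equation r² - 4r - 5 = 0 factors as (r + 1)(r - 5) = 0, so r = -1, 5.
Hence x_h = C1*exp(-t) + C2*exp(5*t).
Apply the initial conditions: x(0) = C1 + C2 = 0 and x'(0) = -C1 + 5*C2 = 1. Solving gives C1 = -1/6, C2 = 1/6.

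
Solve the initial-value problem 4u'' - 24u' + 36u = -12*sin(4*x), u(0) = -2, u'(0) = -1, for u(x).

u = -1178*exp(3*x)/625 - 72*cos(4*x)/625 + 21*sin(4*x)/625 + 113*x*exp(3*x)/25

Divide through by 4: u'' - 6u' + 9u = -3*sin(4*x).
Characteristic equation r² - 6r + 9 = 0 has discriminant (-6)² - 4·(9) = 0, so r = 3 is a repeated root.
Hence u_h = (C1 + C2*x)*exp(3*x).
Try u_p = A*cos(4*x) + B*sin(4*x). Substituting and equating the coefficients of cos(4x) and sin(4x) gives A = -72/625, B = 21/625, so u_p = -72*cos(4*x)/625 + 21*sin(4*x)/625.
General solution: u = -72*cos(4*x)/625 + 21*sin(4*x)/625 + C1*exp(3*x) + C2*x*exp(3*x).
Apply the initial conditions: u(0) = -72/625 + C1 = -2 and u'(0) = 84/625 + C2 + 3*C1 = -1. Solving gives C1 = -1178/625, C2 = 113/25.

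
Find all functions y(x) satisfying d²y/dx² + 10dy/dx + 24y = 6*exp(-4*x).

Characteristic equation r² + 10r + 24 = 0 factors as (r + 6)(r + 4) = 0, so r = -6, -4.
Hence y_h = C1*exp(-6*x) + C2*exp(-4*x).
Since exp(-4*x) solves the homogeneous equation (r = -4 is a root of multiplicity 1), multiply the trial by x. Try y_p = A*x*exp(-4*x). Substituting into the equation and dividing by exp(-4*x) gives A = 3, so y_p = 3*x*exp(-4*x).

y = C1*exp(-6*x) + C2*exp(-4*x) + 3*x*exp(-4*x)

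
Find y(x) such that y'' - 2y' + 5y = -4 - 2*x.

y = -24/25 - 2*x/5 + C1*cos(2*x)*exp(x) + C2*exp(x)*sin(2*x)

Characteristic equation r² - 2r + 5 = 0 has discriminant (-2)² - 4·(5) = -16 < 0, so r = 1 ± 2i.
Hence y_h = C1*cos(2*x)*exp(x) + C2*exp(x)*sin(2*x).
For the particular solution try y_p = A0 + A1*x. Substituting and matching coefficients of each power of x gives A0 = -24/25, A1 = -2/5, so y_p = -24/25 - 2*x/5.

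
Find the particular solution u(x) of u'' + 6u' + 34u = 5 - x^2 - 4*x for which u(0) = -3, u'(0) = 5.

u = 824/4913 - 31*x/289 - x**2/34 - 21597*exp(-3*x)*sin(5*x)/24565 - 15563*cos(5*x)*exp(-3*x)/4913

Characteristic equation r² + 6r + 34 = 0 has discriminant (6)² - 4·(34) = -100 < 0, so r = -3 ± 5i.
Hence u_h = C1*cos(5*x)*exp(-3*x) + C2*exp(-3*x)*sin(5*x).
For the particular solution try u_p = A0 + A1*x + A2*x^2. Substituting and matching coefficients of each power of x gives A0 = 2**(4/5)*3**(532/955)*5**(542/955)*7**(387/955)/105, A1 = -31/289, A2 = -1/34, so u_p = 824/4913 - 31*x/289 - x^2/34.
General solution: u = 824/4913 - 31*x/289 - x^2/34 + C1*cos(5*x)*exp(-3*x) + C2*exp(-3*x)*sin(5*x).
Apply the initial conditions: u(0) = 824/4913 + C1 = -3 and u'(0) = -31/289 - 3*C1 + 5*C2 = 5. Solving gives C1 = -15563/4913, C2 = -21597/24565.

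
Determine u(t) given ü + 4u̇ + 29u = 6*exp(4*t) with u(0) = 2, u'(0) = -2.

u = 6*exp(4*t)/61 + 86*exp(-2*t)*sin(5*t)/305 + 116*cos(5*t)*exp(-2*t)/61

Characteristic equation r² + 4r + 29 = 0 has discriminant (4)² - 4·(29) = -100 < 0, so r = -2 ± 5i.
Hence u_h = C1*cos(5*t)*exp(-2*t) + C2*exp(-2*t)*sin(5*t).
Try u_p = A*exp(4*t). Substituting into the equation and dividing by exp(4*t) gives A = 6/61, so u_p = 6*exp(4*t)/61.
General solution: u = 6*exp(4*t)/61 + C1*cos(5*t)*exp(-2*t) + C2*exp(-2*t)*sin(5*t).
Apply the initial conditions: u(0) = 6/61 + C1 = 2 and u'(0) = 24/61 - 2*C1 + 5*C2 = -2. Solving gives C1 = 116/61, C2 = 86/305.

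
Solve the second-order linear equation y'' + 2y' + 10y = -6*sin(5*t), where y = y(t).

Characteristic equation r² + 2r + 10 = 0 has discriminant (2)² - 4·(10) = -36 < 0, so r = -1 ± 3i.
Hence y_h = C1*cos(3*t)*exp(-t) + C2*exp(-t)*sin(3*t).
Try y_p = A*cos(5*t) + B*sin(5*t). Substituting and equating the coefficients of cos(5t) and sin(5t) gives A = 12/65, B = 18/65, so y_p = 12*cos(5*t)/65 + 18*sin(5*t)/65.

y = 12*cos(5*t)/65 + 18*sin(5*t)/65 + C1*cos(3*t)*exp(-t) + C2*exp(-t)*sin(3*t)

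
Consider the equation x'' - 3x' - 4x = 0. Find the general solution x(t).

Characteristic equation r² - 3r - 4 = 0 factors as (r + 1)(r - 4) = 0, so r = -1, 4.
Hence x_h = C1*exp(-t) + C2*exp(4*t).

x = C1*exp(-t) + C2*exp(4*t)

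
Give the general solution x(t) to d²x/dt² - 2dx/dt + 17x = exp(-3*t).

Characteristic equation r² - 2r + 17 = 0 has discriminant (-2)² - 4·(17) = -64 < 0, so r = 1 ± 4i.
Hence x_h = C1*cos(4*t)*exp(t) + C2*exp(t)*sin(4*t).
Try x_p = A*exp(-3*t). Substituting into the equation and dividing by exp(-3*t) gives A = 1/32, so x_p = exp(-3*t)/32.

x = exp(-3*t)/32 + C1*cos(4*t)*exp(t) + C2*exp(t)*sin(4*t)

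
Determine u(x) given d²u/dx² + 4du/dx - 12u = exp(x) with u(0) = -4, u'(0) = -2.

u = -41*exp(-6*x)/56 - 25*exp(2*x)/8 - exp(x)/7

Characteristic equation r² + 4r - 12 = 0 factors as (r - 2)(r + 6) = 0, so r = 2, -6.
Hence u_h = C1*exp(2*x) + C2*exp(-6*x).
Try u_p = A*exp(x). Substituting into the equation and dividing by exp(x) gives A = -1/7, so u_p = -exp(x)/7.
General solution: u = -exp(x)/7 + C1*exp(2*x) + C2*exp(-6*x).
Apply the initial conditions: u(0) = -1/7 + C1 + C2 = -4 and u'(0) = -1/7 - 6*C2 + 2*C1 = -2. Solving gives C1 = -25/8, C2 = -41/56.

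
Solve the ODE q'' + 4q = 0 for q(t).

Characteristic equation r² + 4 = 0 has discriminant (0)² - 4·(4) = -16 < 0, so r = ± 2i.
Hence q_h = C1*cos(2*t) + C2*sin(2*t).

q = C1*cos(2*t) + C2*sin(2*t)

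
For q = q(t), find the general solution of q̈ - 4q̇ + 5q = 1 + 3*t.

Characteristic equation r² - 4r + 5 = 0 has discriminant (-4)² - 4·(5) = -4 < 0, so r = 2 ± i.
Hence q_h = C1*cos(t)*exp(2*t) + C2*exp(2*t)*sin(t).
For the particular solution try q_p = A0 + A1*t. Substituting and matching coefficients of each power of t gives A0 = 17/25, A1 = 3/5, so q_p = 17/25 + 3*t/5.

q = 17/25 + 3*t/5 + C1*cos(t)*exp(2*t) + C2*exp(2*t)*sin(t)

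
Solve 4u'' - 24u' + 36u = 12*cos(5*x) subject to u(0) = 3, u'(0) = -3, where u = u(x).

u = -45*sin(5*x)/578 - 12*cos(5*x)/289 + 879*exp(3*x)/289 - 399*x*exp(3*x)/34

Divide through by 4: u'' - 6u' + 9u = 3*cos(5*x).
Characteristic equation r² - 6r + 9 = 0 has discriminant (-6)² - 4·(9) = 0, so r = 3 is a repeated root.
Hence u_h = (C1 + C2*x)*exp(3*x).
Try u_p = A*cos(5*x) + B*sin(5*x). Substituting and equating the coefficients of cos(5x) and sin(5x) gives A = -12/289, B = -45/578, so u_p = -45*sin(5*x)/578 - 12*cos(5*x)/289.
General solution: u = -45*sin(5*x)/578 - 12*cos(5*x)/289 + C1*exp(3*x) + C2*x*exp(3*x).
Apply the initial conditions: u(0) = -12/289 + C1 = 3 and u'(0) = -225/578 + C2 + 3*C1 = -3. Solving gives C1 = 879/289, C2 = -399/34.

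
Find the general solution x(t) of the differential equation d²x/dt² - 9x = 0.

x = C1*exp(-3*t) + C2*exp(3*t)

Characteristic equation r² - 9 = 0 factors as (r + 3)(r - 3) = 0, so r = -3, 3.
Hence x_h = C1*exp(-3*t) + C2*exp(3*t).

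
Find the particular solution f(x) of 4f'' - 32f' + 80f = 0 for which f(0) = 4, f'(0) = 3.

Divide through by 4: f'' - 8f' + 20f = 0.
Characteristic equation r² - 8r + 20 = 0 has discriminant (-8)² - 4·(20) = -16 < 0, so r = 4 ± 2i.
Hence f_h = C1*cos(2*x)*exp(4*x) + C2*exp(4*x)*sin(2*x).
Apply the initial conditions: f(0) = C1 = 4 and f'(0) = 2*C2 + 4*C1 = 3. Solving gives C1 = 4, C2 = -13/2.

f = 4*cos(2*x)*exp(4*x) - 13*exp(4*x)*sin(2*x)/2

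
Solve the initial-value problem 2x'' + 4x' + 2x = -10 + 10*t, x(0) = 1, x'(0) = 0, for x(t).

Divide through by 2: x'' + 2x' + x = -5 + 5*t.
Characteristic equation r² + 2r + 1 = 0 has discriminant (2)² - 4·(1) = 0, so r = -1 is a repeated root.
Hence x_h = (C1 + C2*t)*exp(-t).
For the particular solution try x_p = A0 + A1*t. Substituting and matching coefficients of each power of t gives A0 = -15, A1 = 5, so x_p = -15 + 5*t.
General solution: x = -15 + 5*t + C1*exp(-t) + C2*t*exp(-t).
Apply the initial conditions: x(0) = -15 + C1 = 1 and x'(0) = 5 + C2 - C1 = 0. Solving gives C1 = 16, C2 = 11.

x = -15 + 5*t + 16*exp(-t) + 11*t*exp(-t)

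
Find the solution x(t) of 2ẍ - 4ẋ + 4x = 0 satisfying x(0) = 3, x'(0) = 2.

Divide through by 2: x'' - 2x' + 2x = 0.
Characteristic equation r² - 2r + 2 = 0 has discriminant (-2)² - 4·(2) = -4 < 0, so r = 1 ± i.
Hence x_h = C1*cos(t)*exp(t) + C2*exp(t)*sin(t).
Apply the initial conditions: x(0) = C1 = 3 and x'(0) = C1 + C2 = 2. Solving gives C1 = 3, C2 = -1.

x = -exp(t)*sin(t) + 3*cos(t)*exp(t)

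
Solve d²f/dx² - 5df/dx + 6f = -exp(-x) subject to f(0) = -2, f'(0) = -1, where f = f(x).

Characteristic equation r² - 5r + 6 = 0 factors as (r - 2)(r - 3) = 0, so r = 2, 3.
Hence f_h = C1*exp(2*x) + C2*exp(3*x).
Try f_p = A*exp(-x). Substituting into the equation and dividing by exp(-x) gives A = -1/12, so f_p = -exp(-x)/12.
General solution: f = -exp(-x)/12 + C1*exp(2*x) + C2*exp(3*x).
Apply the initial conditions: f(0) = -1/12 + C1 + C2 = -2 and f'(0) = 1/12 + 2*C1 + 3*C2 = -1. Solving gives C1 = -14/3, C2 = 11/4.

f = -14*exp(2*x)/3 - exp(-x)/12 + 11*exp(3*x)/4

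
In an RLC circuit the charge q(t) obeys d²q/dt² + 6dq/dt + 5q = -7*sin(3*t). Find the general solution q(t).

Characteristic equation r² + 6r + 5 = 0 factors as (r + 5)(r + 1) = 0, so r = -5, -1.
Hence q_h = C1*exp(-5*t) + C2*exp(-t).
Try q_p = A*cos(3*t) + B*sin(3*t). Substituting and equating the coefficients of cos(3t) and sin(3t) gives A = 63/170, B = 7/85, so q_p = 7*sin(3*t)/85 + 63*cos(3*t)/170.

q = 7*sin(3*t)/85 + 63*cos(3*t)/170 + C1*exp(-5*t) + C2*exp(-t)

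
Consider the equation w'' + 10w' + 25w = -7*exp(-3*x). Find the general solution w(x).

Characteristic equation r² + 10r + 25 = 0 has discriminant (10)² - 4·(25) = 0, so r = -5 is a repeated root.
Hence w_h = (C1 + C2*x)*exp(-5*x).
Try w_p = A*exp(-3*x). Substituting into the equation and dividing by exp(-3*x) gives A = -7/4, so w_p = -7*exp(-3*x)/4.

w = -7*exp(-3*x)/4 + C1*exp(-5*x) + C2*x*exp(-5*x)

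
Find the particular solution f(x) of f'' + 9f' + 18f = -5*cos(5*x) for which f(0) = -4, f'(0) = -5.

Characteristic equation r² + 9r + 18 = 0 factors as (r + 3)(r + 6) = 0, so r = -3, -6.
Hence f_h = C1*exp(-3*x) + C2*exp(-6*x).
Try f_p = A*cos(5*x) + B*sin(5*x). Substituting and equating the coefficients of cos(5x) and sin(5x) gives A = 35/2074, B = -225/2074, so f_p = -225*sin(5*x)/2074 + 35*cos(5*x)/2074.
General solution: f = -225*sin(5*x)/2074 + 35*cos(5*x)/2074 + C1*exp(-3*x) + C2*exp(-6*x).
Apply the initial conditions: f(0) = 35/2074 + C1 + C2 = -4 and f'(0) = -1125/2074 - 6*C2 - 3*C1 = -5. Solving gives C1 = -971/102, C2 = 1007/183.

f = -971*exp(-3*x)/102 - 225*sin(5*x)/2074 + 35*cos(5*x)/2074 + 1007*exp(-6*x)/183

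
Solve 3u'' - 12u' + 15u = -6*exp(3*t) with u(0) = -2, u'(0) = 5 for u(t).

Divide through by 3: u'' - 4u' + 5u = -2*exp(3*t).
Characteristic equation r² - 4r + 5 = 0 has discriminant (-4)² - 4·(5) = -4 < 0, so r = 2 ± i.
Hence u_h = C1*cos(t)*exp(2*t) + C2*exp(2*t)*sin(t).
Try u_p = A*exp(3*t). Substituting into the equation and dividing by exp(3*t) gives A = -1, so u_p = -exp(3*t).
General solution: u = -exp(3*t) + C1*cos(t)*exp(2*t) + C2*exp(2*t)*sin(t).
Apply the initial conditions: u(0) = -1 + C1 = -2 and u'(0) = -3 + C2 + 2*C1 = 5. Solving gives C1 = -1, C2 = 10.

u = -exp(3*t) - cos(t)*exp(2*t) + 10*exp(2*t)*sin(t)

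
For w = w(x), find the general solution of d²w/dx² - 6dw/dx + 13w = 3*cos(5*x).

Characteristic equation r² - 6r + 13 = 0 has discriminant (-6)² - 4·(13) = -16 < 0, so r = 3 ± 2i.
Hence w_h = C1*cos(2*x)*exp(3*x) + C2*exp(3*x)*sin(2*x).
Try w_p = A*cos(5*x) + B*sin(5*x). Substituting and equating the coefficients of cos(5x) and sin(5x) gives A = -1/29, B = -5/58, so w_p = -5*sin(5*x)/58 - cos(5*x)/29.

w = -5*sin(5*x)/58 - cos(5*x)/29 + C1*cos(2*x)*exp(3*x) + C2*exp(3*x)*sin(2*x)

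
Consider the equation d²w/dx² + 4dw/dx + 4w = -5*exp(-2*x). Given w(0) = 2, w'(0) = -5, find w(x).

w = 2*exp(-2*x) - x*exp(-2*x) - 5*x**2*exp(-2*x)/2

Characteristic equation r² + 4r + 4 = 0 has discriminant (4)² - 4·(4) = 0, so r = -2 is a repeated root.
Hence w_h = (C1 + C2*x)*exp(-2*x).
Since exp(-2*x) solves the homogeneous equation (r = -2 is a root of multiplicity 2), multiply the trial by x^2. Try w_p = A*x^2*exp(-2*x). Substituting into the equation and dividing by exp(-2*x) gives A = -5/2, so w_p = -5*x^2*exp(-2*x)/2.
General solution: w = C1*exp(-2*x) - 5*x^2*exp(-2*x)/2 + C2*x*exp(-2*x).
Apply the initial conditions: w(0) = C1 = 2 and w'(0) = C2 - 2*C1 = -5. Solving gives C1 = 2, C2 = -1.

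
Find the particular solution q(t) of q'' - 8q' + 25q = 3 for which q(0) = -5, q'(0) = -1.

q = 3/25 - 128*cos(3*t)*exp(4*t)/25 + 487*exp(4*t)*sin(3*t)/75

Characteristic equation r² - 8r + 25 = 0 has discriminant (-8)² - 4·(25) = -36 < 0, so r = 4 ± 3i.
Hence q_h = C1*cos(3*t)*exp(4*t) + C2*exp(4*t)*sin(3*t).
For the particular solution try q_p = A0. Substituting and matching coefficients of each power of t gives A0 = 3/25, so q_p = 3/25.
General solution: q = 3/25 + C1*cos(3*t)*exp(4*t) + C2*exp(4*t)*sin(3*t).
Apply the initial conditions: q(0) = 3/25 + C1 = -5 and q'(0) = 3*C2 + 4*C1 = -1. Solving gives C1 = -128/25, C2 = 487/75.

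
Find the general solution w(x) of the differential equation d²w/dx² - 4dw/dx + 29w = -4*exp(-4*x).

Characteristic equation r² - 4r + 29 = 0 has discriminant (-4)² - 4·(29) = -100 < 0, so r = 2 ± 5i.
Hence w_h = C1*cos(5*x)*exp(2*x) + C2*exp(2*x)*sin(5*x).
Try w_p = A*exp(-4*x). Substituting into the equation and dividing by exp(-4*x) gives A = -4/61, so w_p = -4*exp(-4*x)/61.

w = -4*exp(-4*x)/61 + C1*cos(5*x)*exp(2*x) + C2*exp(2*x)*sin(5*x)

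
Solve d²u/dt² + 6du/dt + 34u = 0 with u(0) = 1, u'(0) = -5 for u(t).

u = cos(5*t)*exp(-3*t) - 2*exp(-3*t)*sin(5*t)/5

Characteristic equation r² + 6r + 34 = 0 has discriminant (6)² - 4·(34) = -100 < 0, so r = -3 ± 5i.
Hence u_h = C1*cos(5*t)*exp(-3*t) + C2*exp(-3*t)*sin(5*t).
Apply the initial conditions: u(0) = C1 = 1 and u'(0) = -3*C1 + 5*C2 = -5. Solving gives C1 = 1, C2 = -2/5.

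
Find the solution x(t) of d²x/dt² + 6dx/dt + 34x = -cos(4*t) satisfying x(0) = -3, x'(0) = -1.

x = -2*sin(4*t)/75 - cos(4*t)/50 - 149*cos(5*t)*exp(-3*t)/50 - 59*exp(-3*t)*sin(5*t)/30

Characteristic equation r² + 6r + 34 = 0 has discriminant (6)² - 4·(34) = -100 < 0, so r = -3 ± 5i.
Hence x_h = C1*cos(5*t)*exp(-3*t) + C2*exp(-3*t)*sin(5*t).
Try x_p = A*cos(4*t) + B*sin(4*t). Substituting and equating the coefficients of cos(4t) and sin(4t) gives A = -1/50, B = -2/75, so x_p = -2*sin(4*t)/75 - cos(4*t)/50.
General solution: x = -2*sin(4*t)/75 - cos(4*t)/50 + C1*cos(5*t)*exp(-3*t) + C2*exp(-3*t)*sin(5*t).
Apply the initial conditions: x(0) = -1/50 + C1 = -3 and x'(0) = -8/75 - 3*C1 + 5*C2 = -1. Solving gives C1 = -149/50, C2 = -59/30.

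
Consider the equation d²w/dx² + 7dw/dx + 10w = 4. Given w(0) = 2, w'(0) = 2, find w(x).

Characteristic equation r² + 7r + 10 = 0 factors as (r + 2)(r + 5) = 0, so r = -2, -5.
Hence w_h = C1*exp(-2*x) + C2*exp(-5*x).
For the particular solution try w_p = A0. Substituting and matching coefficients of each power of x gives A0 = 2/5, so w_p = 2/5.
General solution: w = 2/5 + C1*exp(-2*x) + C2*exp(-5*x).
Apply the initial conditions: w(0) = 2/5 + C1 + C2 = 2 and w'(0) = -5*C2 - 2*C1 = 2. Solving gives C1 = 10/3, C2 = -26/15.

w = 2/5 - 26*exp(-5*x)/15 + 10*exp(-2*x)/3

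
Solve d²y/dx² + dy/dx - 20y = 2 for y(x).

Characteristic equation r² + r - 20 = 0 factors as (r - 4)(r + 5) = 0, so r = 4, -5.
Hence y_h = C1*exp(4*x) + C2*exp(-5*x).
For the particular solution try y_p = A0. Substituting and matching coefficients of each power of x gives A0 = -1/10, so y_p = -1/10.

y = -1/10 + C1*exp(4*x) + C2*exp(-5*x)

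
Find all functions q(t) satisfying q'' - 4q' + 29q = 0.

Characteristic equation r² - 4r + 29 = 0 has discriminant (-4)² - 4·(29) = -100 < 0, so r = 2 ± 5i.
Hence q_h = C1*cos(5*t)*exp(2*t) + C2*exp(2*t)*sin(5*t).

q = C1*cos(5*t)*exp(2*t) + C2*exp(2*t)*sin(5*t)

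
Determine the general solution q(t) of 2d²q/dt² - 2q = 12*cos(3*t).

q = -3*cos(3*t)/5 + C1*exp(t) + C2*exp(-t)

Divide through by 2: q'' - q = 6*cos(3*t).
Characteristic equation r² - 1 = 0 factors as (r - 1)(r + 1) = 0, so r = 1, -1.
Hence q_h = C1*exp(t) + C2*exp(-t).
Try q_p = A*cos(3*t) + B*sin(3*t). Substituting and equating the coefficients of cos(3t) and sin(3t) gives A = -3/5, B = 0, so q_p = -3*cos(3*t)/5.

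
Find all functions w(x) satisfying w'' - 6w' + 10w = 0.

Characteristic equation r² - 6r + 10 = 0 has discriminant (-6)² - 4·(10) = -4 < 0, so r = 3 ± i.
Hence w_h = C1*cos(x)*exp(3*x) + C2*exp(3*x)*sin(x).

w = C1*cos(x)*exp(3*x) + C2*exp(3*x)*sin(x)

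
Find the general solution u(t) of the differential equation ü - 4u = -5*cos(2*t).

Characteristic equation r² - 4 = 0 factors as (r - 2)(r + 2) = 0, so r = 2, -2.
Hence u_h = C1*exp(2*t) + C2*exp(-2*t).
Try u_p = A*cos(2*t) + B*sin(2*t). Substituting and equating the coefficients of cos(2t) and sin(2t) gives A = 5/8, B = 0, so u_p = 5*cos(2*t)/8.

u = 5*cos(2*t)/8 + C1*exp(2*t) + C2*exp(-2*t)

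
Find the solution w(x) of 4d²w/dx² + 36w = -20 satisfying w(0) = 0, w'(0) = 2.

w = -5/9 + 2*sin(3*x)/3 + 5*cos(3*x)/9

Divide through by 4: w'' + 9w = -5.
Characteristic equation r² + 9 = 0 has discriminant (0)² - 4·(9) = -36 < 0, so r = ± 3i.
Hence w_h = C1*cos(3*x) + C2*sin(3*x).
For the particular solution try w_p = A0. Substituting and matching coefficients of each power of x gives A0 = -5/9, so w_p = -5/9.
General solution: w = -5/9 + C1*cos(3*x) + C2*sin(3*x).
Apply the initial conditions: w(0) = -5/9 + C1 = 0 and w'(0) = 3*C2 = 2. Solving gives C1 = 5/9, C2 = 2/3.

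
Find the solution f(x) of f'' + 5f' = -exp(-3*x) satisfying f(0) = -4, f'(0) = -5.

Characteristic equation r² + 5r = 0 factors as (r + 5)r = 0, so r = -5, 0.
Hence f_h = C1*exp(-5*x) + C2.
Try f_p = A*exp(-3*x). Substituting into the equation and dividing by exp(-3*x) gives A = 1/6, so f_p = exp(-3*x)/6.
General solution: f = C2 + exp(-3*x)/6 + C1*exp(-5*x).
Apply the initial conditions: f(0) = 1/6 + C1 + C2 = -4 and f'(0) = -1/2 - 5*C1 = -5. Solving gives C1 = 9/10, C2 = -76/15.

f = -76/15 + exp(-3*x)/6 + 9*exp(-5*x)/10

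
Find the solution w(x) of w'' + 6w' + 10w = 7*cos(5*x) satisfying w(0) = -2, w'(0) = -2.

w = -7*cos(5*x)/75 + 14*sin(5*x)/75 - 649*exp(-3*x)*sin(x)/75 - 143*cos(x)*exp(-3*x)/75

Characteristic equation r² + 6r + 10 = 0 has discriminant (6)² - 4·(10) = -4 < 0, so r = -3 ± i.
Hence w_h = C1*cos(x)*exp(-3*x) + C2*exp(-3*x)*sin(x).
Try w_p = A*cos(5*x) + B*sin(5*x). Substituting and equating the coefficients of cos(5x) and sin(5x) gives A = -7/75, B = 14/75, so w_p = -7*cos(5*x)/75 + 14*sin(5*x)/75.
General solution: w = -7*cos(5*x)/75 + 14*sin(5*x)/75 + C1*cos(x)*exp(-3*x) + C2*exp(-3*x)*sin(x).
Apply the initial conditions: w(0) = -7/75 + C1 = -2 and w'(0) = 14/15 + C2 - 3*C1 = -2. Solving gives C1 = -143/75, C2 = -649/75.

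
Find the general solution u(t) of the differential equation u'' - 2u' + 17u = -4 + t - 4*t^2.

u = -1018/4913 - 4*t**2/17 + t/289 + C1*cos(4*t)*exp(t) + C2*exp(t)*sin(4*t)

Characteristic equation r² - 2r + 17 = 0 has discriminant (-2)² - 4·(17) = -64 < 0, so r = 1 ± 4i.
Hence u_h = C1*cos(4*t)*exp(t) + C2*exp(t)*sin(4*t).
For the particular solution try u_p = A0 + A1*t + A2*t^2. Substituting and matching coefficients of each power of t gives A0 = -1018/4913, A1 = 1/289, A2 = -4/17, so u_p = -1018/4913 - 4*t^2/17 + t/289.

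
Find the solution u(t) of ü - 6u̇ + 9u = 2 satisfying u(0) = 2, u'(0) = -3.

u = 2/9 + 16*exp(3*t)/9 - 25*t*exp(3*t)/3

Characteristic equation r² - 6r + 9 = 0 has discriminant (-6)² - 4·(9) = 0, so r = 3 is a repeated root.
Hence u_h = (C1 + C2*t)*exp(3*t).
For the particular solution try u_p = A0. Substituting and matching coefficients of each power of t gives A0 = 2/9, so u_p = 2/9.
General solution: u = 2/9 + C1*exp(3*t) + C2*t*exp(3*t).
Apply the initial conditions: u(0) = 2/9 + C1 = 2 and u'(0) = C2 + 3*C1 = -3. Solving gives C1 = 16/9, C2 = -25/3.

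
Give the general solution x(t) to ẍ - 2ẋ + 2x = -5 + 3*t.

x = -1 + 3*t/2 + C1*cos(t)*exp(t) + C2*exp(t)*sin(t)

Characteristic equation r² - 2r + 2 = 0 has discriminant (-2)² - 4·(2) = -4 < 0, so r = 1 ± i.
Hence x_h = C1*cos(t)*exp(t) + C2*exp(t)*sin(t).
For the particular solution try x_p = A0 + A1*t. Substituting and matching coefficients of each power of t gives A0 = -1, A1 = 3/2, so x_p = -1 + 3*t/2.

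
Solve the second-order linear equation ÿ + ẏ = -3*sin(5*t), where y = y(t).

y = C2 + 3*sin(5*t)/26 + 3*cos(5*t)/130 + C1*exp(-t)

Characteristic equation r² + r = 0 factors as (r + 1)r = 0, so r = -1, 0.
Hence y_h = C1*exp(-t) + C2.
Try y_p = A*cos(5*t) + B*sin(5*t). Substituting and equating the coefficients of cos(5t) and sin(5t) gives A = 3/130, B = 3/26, so y_p = 3*sin(5*t)/26 + 3*cos(5*t)/130.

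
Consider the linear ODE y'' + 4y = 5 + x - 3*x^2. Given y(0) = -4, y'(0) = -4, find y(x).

Characteristic equation r² + 4 = 0 has discriminant (0)² - 4·(4) = -16 < 0, so r = ± 2i.
Hence y_h = C1*cos(2*x) + C2*sin(2*x).
For the particular solution try y_p = A0 + A1*x + A2*x^2. Substituting and matching coefficients of each power of x gives A0 = 13/8, A1 = 1/4, A2 = -3/4, so y_p = 13/8 - 3*x^2/4 + x/4.
General solution: y = 13/8 - 3*x^2/4 + x/4 + C1*cos(2*x) + C2*sin(2*x).
Apply the initial conditions: y(0) = 13/8 + C1 = -4 and y'(0) = 1/4 + 2*C2 = -4. Solving gives C1 = -45/8, C2 = -17/8.

y = 13/8 - 45*cos(2*x)/8 - 17*sin(2*x)/8 - 3*x**2/4 + x/4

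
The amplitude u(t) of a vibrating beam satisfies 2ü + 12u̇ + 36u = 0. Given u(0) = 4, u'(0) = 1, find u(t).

u = 4*cos(3*t)*exp(-3*t) + 13*exp(-3*t)*sin(3*t)/3

Divide through by 2: u'' + 6u' + 18u = 0.
Characteristic equation r² + 6r + 18 = 0 has discriminant (6)² - 4·(18) = -36 < 0, so r = -3 ± 3i.
Hence u_h = C1*cos(3*t)*exp(-3*t) + C2*exp(-3*t)*sin(3*t).
Apply the initial conditions: u(0) = C1 = 4 and u'(0) = -3*C1 + 3*C2 = 1. Solving gives C1 = 4, C2 = 13/3.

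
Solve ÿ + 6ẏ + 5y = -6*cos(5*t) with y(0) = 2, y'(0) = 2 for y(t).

Characteristic equation r² + 6r + 5 = 0 factors as (r + 1)(r + 5) = 0, so r = -1, -5.
Hence y_h = C1*exp(-t) + C2*exp(-5*t).
Try y_p = A*cos(5*t) + B*sin(5*t). Substituting and equating the coefficients of cos(5t) and sin(5t) gives A = 6/65, B = -9/65, so y_p = -9*sin(5*t)/65 + 6*cos(5*t)/65.
General solution: y = -9*sin(5*t)/65 + 6*cos(5*t)/65 + C1*exp(-t) + C2*exp(-5*t).
Apply the initial conditions: y(0) = 6/65 + C1 + C2 = 2 and y'(0) = -9/13 - C1 - 5*C2 = 2. Solving gives C1 = 159/52, C2 = -23/20.

y = -23*exp(-5*t)/20 - 9*sin(5*t)/65 + 6*cos(5*t)/65 + 159*exp(-t)/52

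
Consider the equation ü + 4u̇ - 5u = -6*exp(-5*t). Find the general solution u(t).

u = C1*exp(-5*t) + C2*exp(t) + t*exp(-5*t)

Characteristic equation r² + 4r - 5 = 0 factors as (r + 5)(r - 1) = 0, so r = -5, 1.
Hence u_h = C1*exp(-5*t) + C2*exp(t).
Since exp(-5*t) solves the homogeneous equation (r = -5 is a root of multiplicity 1), multiply the trial by t. Try u_p = A*t*exp(-5*t). Substituting into the equation and dividing by exp(-5*t) gives A = 1, so u_p = t*exp(-5*t).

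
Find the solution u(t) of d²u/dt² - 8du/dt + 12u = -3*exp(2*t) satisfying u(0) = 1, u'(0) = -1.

u = -15*exp(6*t)/16 + 31*exp(2*t)/16 + 3*t*exp(2*t)/4

Characteristic equation r² - 8r + 12 = 0 factors as (r - 6)(r - 2) = 0, so r = 6, 2.
Hence u_h = C1*exp(6*t) + C2*exp(2*t).
Since exp(2*t) solves the homogeneous equation (r = 2 is a root of multiplicity 1), multiply the trial by t. Try u_p = A*t*exp(2*t). Substituting into the equation and dividing by exp(2*t) gives A = 3/4, so u_p = 3*t*exp(2*t)/4.
General solution: u = C1*exp(6*t) + C2*exp(2*t) + 3*t*exp(2*t)/4.
Apply the initial conditions: u(0) = C1 + C2 = 1 and u'(0) = 3/4 + 2*C2 + 6*C1 = -1. Solving gives C1 = -15/16, C2 = 31/16.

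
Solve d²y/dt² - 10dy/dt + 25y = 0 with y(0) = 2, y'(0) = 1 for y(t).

y = 2*exp(5*t) - 9*t*exp(5*t)

Characteristic equation r² - 10r + 25 = 0 has discriminant (-10)² - 4·(25) = 0, so r = 5 is a repeated root.
Hence y_h = (C1 + C2*t)*exp(5*t).
Apply the initial conditions: y(0) = C1 = 2 and y'(0) = C2 + 5*C1 = 1. Solving gives C1 = 2, C2 = -9.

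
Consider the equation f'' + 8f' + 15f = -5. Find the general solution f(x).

f = -1/3 + C1*exp(-5*x) + C2*exp(-3*x)

Characteristic equation r² + 8r + 15 = 0 factors as (r + 5)(r + 3) = 0, so r = -5, -3.
Hence f_h = C1*exp(-5*x) + C2*exp(-3*x).
For the particular solution try f_p = A0. Substituting and matching coefficients of each power of x gives A0 = -1/3, so f_p = -1/3.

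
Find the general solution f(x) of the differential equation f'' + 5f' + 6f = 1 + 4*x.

f = -7/18 + 2*x/3 + C1*exp(-3*x) + C2*exp(-2*x)

Characteristic equation r² + 5r + 6 = 0 factors as (r + 3)(r + 2) = 0, so r = -3, -2.
Hence f_h = C1*exp(-3*x) + C2*exp(-2*x).
For the particular solution try f_p = A0 + A1*x. Substituting and matching coefficients of each power of x gives A0 = -7/18, A1 = 2/3, so f_p = -7/18 + 2*x/3.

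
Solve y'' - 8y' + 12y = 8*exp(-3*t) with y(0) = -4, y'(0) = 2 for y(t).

Characteristic equation r² - 8r + 12 = 0 factors as (r - 6)(r - 2) = 0, so r = 6, 2.
Hence y_h = C1*exp(6*t) + C2*exp(2*t).
Try y_p = A*exp(-3*t). Substituting into the equation and dividing by exp(-3*t) gives A = 8/45, so y_p = 8*exp(-3*t)/45.
General solution: y = 8*exp(-3*t)/45 + C1*exp(6*t) + C2*exp(2*t).
Apply the initial conditions: y(0) = 8/45 + C1 + C2 = -4 and y'(0) = -8/15 + 2*C2 + 6*C1 = 2. Solving gives C1 = 49/18, C2 = -69/10.

y = -69*exp(2*t)/10 + 8*exp(-3*t)/45 + 49*exp(6*t)/18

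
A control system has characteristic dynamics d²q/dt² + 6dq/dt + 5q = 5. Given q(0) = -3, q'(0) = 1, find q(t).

q = 1 - 19*exp(-t)/4 + 3*exp(-5*t)/4

Characteristic equation r² + 6r + 5 = 0 factors as (r + 5)(r + 1) = 0, so r = -5, -1.
Hence q_h = C1*exp(-5*t) + C2*exp(-t).
For the particular solution try q_p = A0. Substituting and matching coefficients of each power of t gives A0 = 1, so q_p = 1.
General solution: q = 1 + C1*exp(-5*t) + C2*exp(-t).
Apply the initial conditions: q(0) = 1 + C1 + C2 = -3 and q'(0) = -C2 - 5*C1 = 1. Solving gives C1 = 3/4, C2 = -19/4.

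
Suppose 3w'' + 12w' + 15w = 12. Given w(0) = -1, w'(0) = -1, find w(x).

w = 4/5 - 23*exp(-2*x)*sin(x)/5 - 9*cos(x)*exp(-2*x)/5

Divide through by 3: w'' + 4w' + 5w = 4.
Characteristic equation r² + 4r + 5 = 0 has discriminant (4)² - 4·(5) = -4 < 0, so r = -2 ± i.
Hence w_h = C1*cos(x)*exp(-2*x) + C2*exp(-2*x)*sin(x).
For the particular solution try w_p = A0. Substituting and matching coefficients of each power of x gives A0 = 4/5, so w_p = 4/5.
General solution: w = 4/5 + C1*cos(x)*exp(-2*x) + C2*exp(-2*x)*sin(x).
Apply the initial conditions: w(0) = 4/5 + C1 = -1 and w'(0) = C2 - 2*C1 = -1. Solving gives C1 = -9/5, C2 = -23/5.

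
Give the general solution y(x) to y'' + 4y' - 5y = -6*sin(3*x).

y = 18*cos(3*x)/85 + 21*sin(3*x)/85 + C1*exp(-5*x) + C2*exp(x)

Characteristic equation r² + 4r - 5 = 0 factors as (r + 5)(r - 1) = 0, so r = -5, 1.
Hence y_h = C1*exp(-5*x) + C2*exp(x).
Try y_p = A*cos(3*x) + B*sin(3*x). Substituting and equating the coefficients of cos(3x) and sin(3x) gives A = 18/85, B = 21/85, so y_p = 18*cos(3*x)/85 + 21*sin(3*x)/85.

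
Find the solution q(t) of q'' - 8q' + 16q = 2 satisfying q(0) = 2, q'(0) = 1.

q = 1/8 + 15*exp(4*t)/8 - 13*t*exp(4*t)/2

Characteristic equation r² - 8r + 16 = 0 has discriminant (-8)² - 4·(16) = 0, so r = 4 is a repeated root.
Hence q_h = (C1 + C2*t)*exp(4*t).
For the particular solution try q_p = A0. Substituting and matching coefficients of each power of t gives A0 = 1/8, so q_p = 1/8.
General solution: q = 1/8 + C1*exp(4*t) + C2*t*exp(4*t).
Apply the initial conditions: q(0) = 1/8 + C1 = 2 and q'(0) = C2 + 4*C1 = 1. Solving gives C1 = 15/8, C2 = -13/2.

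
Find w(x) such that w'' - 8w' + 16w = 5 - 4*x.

w = 3/16 - x/4 + C1*exp(4*x) + C2*x*exp(4*x)

Characteristic equation r² - 8r + 16 = 0 has discriminant (-8)² - 4·(16) = 0, so r = 4 is a repeated root.
Hence w_h = (C1 + C2*x)*exp(4*x).
For the particular solution try w_p = A0 + A1*x. Substituting and matching coefficients of each power of x gives A0 = 3/16, A1 = -1/4, so w_p = 3/16 - x/4.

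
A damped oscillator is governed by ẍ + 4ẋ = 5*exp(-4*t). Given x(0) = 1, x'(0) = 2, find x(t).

Characteristic equation r² + 4r = 0 factors as (r + 4)r = 0, so r = -4, 0.
Hence x_h = C1*exp(-4*t) + C2.
Since exp(-4*t) solves the homogeneous equation (r = -4 is a root of multiplicity 1), multiply the trial by t. Try x_p = A*t*exp(-4*t). Substituting into the equation and dividing by exp(-4*t) gives A = -5/4, so x_p = -5*t*exp(-4*t)/4.
General solution: x = C2 + C1*exp(-4*t) - 5*t*exp(-4*t)/4.
Apply the initial conditions: x(0) = C1 + C2 = 1 and x'(0) = -5/4 - 4*C1 = 2. Solving gives C1 = -13/16, C2 = 29/16.

x = 29/16 - 13*exp(-4*t)/16 - 5*t*exp(-4*t)/4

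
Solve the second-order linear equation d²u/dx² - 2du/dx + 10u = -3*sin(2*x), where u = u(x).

Characteristic equation r² - 2r + 10 = 0 has discriminant (-2)² - 4·(10) = -36 < 0, so r = 1 ± 3i.
Hence u_h = C1*cos(3*x)*exp(x) + C2*exp(x)*sin(3*x).
Try u_p = A*cos(2*x) + B*sin(2*x). Substituting and equating the coefficients of cos(2x) and sin(2x) gives A = -3/13, B = -9/26, so u_p = -9*sin(2*x)/26 - 3*cos(2*x)/13.

u = -9*sin(2*x)/26 - 3*cos(2*x)/13 + C1*cos(3*x)*exp(x) + C2*exp(x)*sin(3*x)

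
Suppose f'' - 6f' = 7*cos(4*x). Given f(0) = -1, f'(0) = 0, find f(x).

Characteristic equation r² - 6r = 0 factors as (r - 6)r = 0, so r = 6, 0.
Hence f_h = C1*exp(6*x) + C2.
Try f_p = A*cos(4*x) + B*sin(4*x). Substituting and equating the coefficients of cos(4x) and sin(4x) gives A = -7/52, B = -21/104, so f_p = -21*sin(4*x)/104 - 7*cos(4*x)/52.
General solution: f = C2 - 21*sin(4*x)/104 - 7*cos(4*x)/52 + C1*exp(6*x).
Apply the initial conditions: f(0) = -7/52 + C1 + C2 = -1 and f'(0) = -21/26 + 6*C1 = 0. Solving gives C1 = 7/52, C2 = -1.

f = -1 - 21*sin(4*x)/104 - 7*cos(4*x)/52 + 7*exp(6*x)/52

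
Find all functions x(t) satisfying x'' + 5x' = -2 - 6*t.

x = C2 - 4*t/25 - 3*t**2/5 + C1*exp(-5*t)

Characteristic equation r² + 5r = 0 factors as (r + 5)r = 0, so r = -5, 0.
Hence x_h = C1*exp(-5*t) + C2.
Since 0 is a characteristic root (multiplicity 1), multiply the polynomial trial by t: try x_p = t*(A0 + A1*t). Substituting and matching coefficients of each power of t gives A0 = -4/25, A1 = -3/5, so x_p = -4*t/25 - 3*t^2/5.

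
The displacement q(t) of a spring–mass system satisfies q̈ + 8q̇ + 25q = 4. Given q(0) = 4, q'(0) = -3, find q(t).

q = 4/25 + 96*cos(3*t)*exp(-4*t)/25 + 103*exp(-4*t)*sin(3*t)/25

Characteristic equation r² + 8r + 25 = 0 has discriminant (8)² - 4·(25) = -36 < 0, so r = -4 ± 3i.
Hence q_h = C1*cos(3*t)*exp(-4*t) + C2*exp(-4*t)*sin(3*t).
For the particular solution try q_p = A0. Substituting and matching coefficients of each power of t gives A0 = 4/25, so q_p = 4/25.
General solution: q = 4/25 + C1*cos(3*t)*exp(-4*t) + C2*exp(-4*t)*sin(3*t).
Apply the initial conditions: q(0) = 4/25 + C1 = 4 and q'(0) = -4*C1 + 3*C2 = -3. Solving gives C1 = 96/25, C2 = 103/25.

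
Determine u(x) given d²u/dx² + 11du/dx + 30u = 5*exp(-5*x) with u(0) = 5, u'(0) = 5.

u = -25*exp(-6*x) + 30*exp(-5*x) + 5*x*exp(-5*x)

Characteristic equation r² + 11r + 30 = 0 factors as (r + 5)(r + 6) = 0, so r = -5, -6.
Hence u_h = C1*exp(-5*x) + C2*exp(-6*x).
Since exp(-5*x) solves the homogeneous equation (r = -5 is a root of multiplicity 1), multiply the trial by x. Try u_p = A*x*exp(-5*x). Substituting into the equation and dividing by exp(-5*x) gives A = 5, so u_p = 5*x*exp(-5*x).
General solution: u = C1*exp(-5*x) + C2*exp(-6*x) + 5*x*exp(-5*x).
Apply the initial conditions: u(0) = C1 + C2 = 5 and u'(0) = 5 - 6*C2 - 5*C1 = 5. Solving gives C1 = 30, C2 = -25.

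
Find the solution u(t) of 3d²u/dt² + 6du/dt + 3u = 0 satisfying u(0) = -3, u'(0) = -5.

u = -3*exp(-t) - 8*t*exp(-t)

Divide through by 3: u'' + 2u' + u = 0.
Characteristic equation r² + 2r + 1 = 0 has discriminant (2)² - 4·(1) = 0, so r = -1 is a repeated root.
Hence u_h = (C1 + C2*t)*exp(-t).
Apply the initial conditions: u(0) = C1 = -3 and u'(0) = C2 - C1 = -5. Solving gives C1 = -3, C2 = -8.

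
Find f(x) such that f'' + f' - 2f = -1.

Characteristic equation r² + r - 2 = 0 factors as (r + 2)(r - 1) = 0, so r = -2, 1.
Hence f_h = C1*exp(-2*x) + C2*exp(x).
For the particular solution try f_p = A0. Substituting and matching coefficients of each power of x gives A0 = 1/2, so f_p = 1/2.

f = 1/2 + C1*exp(-2*x) + C2*exp(x)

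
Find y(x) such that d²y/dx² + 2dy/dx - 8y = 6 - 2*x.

Characteristic equation r² + 2r - 8 = 0 factors as (r - 2)(r + 4) = 0, so r = 2, -4.
Hence y_h = C1*exp(2*x) + C2*exp(-4*x).
For the particular solution try y_p = A0 + A1*x. Substituting and matching coefficients of each power of x gives A0 = -11/16, A1 = 1/4, so y_p = -11/16 + x/4.

y = -11/16 + x/4 + C1*exp(2*x) + C2*exp(-4*x)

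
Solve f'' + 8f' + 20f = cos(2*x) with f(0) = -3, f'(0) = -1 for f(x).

f = cos(2*x)/32 + sin(2*x)/32 - 211*exp(-4*x)*sin(2*x)/32 - 97*cos(2*x)*exp(-4*x)/32

Characteristic equation r² + 8r + 20 = 0 has discriminant (8)² - 4·(20) = -16 < 0, so r = -4 ± 2i.
Hence f_h = C1*cos(2*x)*exp(-4*x) + C2*exp(-4*x)*sin(2*x).
Try f_p = A*cos(2*x) + B*sin(2*x). Substituting and equating the coefficients of cos(2x) and sin(2x) gives A = 1/32, B = 1/32, so f_p = cos(2*x)/32 + sin(2*x)/32.
General solution: f = cos(2*x)/32 + sin(2*x)/32 + C1*cos(2*x)*exp(-4*x) + C2*exp(-4*x)*sin(2*x).
Apply the initial conditions: f(0) = 1/32 + C1 = -3 and f'(0) = 1/16 - 4*C1 + 2*C2 = -1. Solving gives C1 = -97/32, C2 = -211/32.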